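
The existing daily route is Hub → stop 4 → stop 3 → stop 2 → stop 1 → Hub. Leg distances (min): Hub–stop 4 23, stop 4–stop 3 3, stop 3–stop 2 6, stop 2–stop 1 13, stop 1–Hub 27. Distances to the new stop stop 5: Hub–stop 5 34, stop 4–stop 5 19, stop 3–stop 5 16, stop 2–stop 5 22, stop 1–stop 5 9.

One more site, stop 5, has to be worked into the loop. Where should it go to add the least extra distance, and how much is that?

Insertion cost between consecutive stops i–j is d(i,stop 5) + d(stop 5,j) − d(i,j):
  between Hub and stop 4: 34 + 19 − 23 = 30
  between stop 4 and stop 3: 19 + 16 − 3 = 32
  between stop 3 and stop 2: 16 + 22 − 6 = 32
  between stop 2 and stop 1: 22 + 9 − 13 = 18
  between stop 1 and Hub: 9 + 34 − 27 = 16
Cheapest insertion is between stop 1 and Hub, adding 16.
New total = 72 + 16 = 88.

Minimum extra distance: 16 min, inserting stop 5 between stop 1 and Hub.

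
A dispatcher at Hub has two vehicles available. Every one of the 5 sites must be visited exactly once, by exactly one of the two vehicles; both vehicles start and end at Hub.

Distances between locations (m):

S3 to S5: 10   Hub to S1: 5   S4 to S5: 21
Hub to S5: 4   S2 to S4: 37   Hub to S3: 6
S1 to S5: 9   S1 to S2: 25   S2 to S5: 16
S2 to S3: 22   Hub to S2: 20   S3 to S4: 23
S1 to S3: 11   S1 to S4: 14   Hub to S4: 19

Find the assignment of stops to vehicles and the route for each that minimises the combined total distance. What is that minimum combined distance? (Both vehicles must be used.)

Minimum combined distance: 86 m.

There are 2^4 − 1 = 15 ways to divide the 5 stops into two non-empty groups. For each, the best each vehicle can do is its own shortest tour through its group:
  {S1} + {S2, S3, S4, S5}: 10 + 84 = 94
  {S2} + {S1, S3, S4, S5}: 40 + 56 = 96
  {S1, S2} + {S3, S4, S5}: 50 + 54 = 104
  {S3} + {S1, S2, S4, S5}: 12 + 76 = 88
  {S1, S3} + {S2, S4, S5}: 22 + 76 = 98
  {S2, S3} + {S1, S4, S5}: 48 + 44 = 92
  … (15 splits in total)
  {S1, S4} + {S2, S3, S5}: 38 + 48 = 86  ← best
Best: vehicle 1 Hub → S1 → S4 → Hub = 38; vehicle 2 Hub → S3 → S2 → S5 → Hub = 48; combined 86.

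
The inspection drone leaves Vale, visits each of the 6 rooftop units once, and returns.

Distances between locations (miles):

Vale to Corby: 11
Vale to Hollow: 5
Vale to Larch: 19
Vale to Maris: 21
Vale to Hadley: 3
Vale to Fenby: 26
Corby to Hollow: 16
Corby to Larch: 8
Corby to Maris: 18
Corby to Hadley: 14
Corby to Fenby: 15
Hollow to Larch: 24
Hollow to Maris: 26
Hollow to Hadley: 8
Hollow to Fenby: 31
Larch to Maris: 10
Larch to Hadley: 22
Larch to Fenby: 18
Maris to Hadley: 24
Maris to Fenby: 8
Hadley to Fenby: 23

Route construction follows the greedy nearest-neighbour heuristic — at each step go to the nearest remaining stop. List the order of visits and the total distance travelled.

79 miles along Vale → Hadley → Hollow → Corby → Larch → Maris → Fenby → Vale.

From Vale: distances to unvisited — Hadley=3, Hollow=5, Corby=11, Larch=19, Maris=21, Fenby=26. Nearest is Hadley (3).
From Hadley: distances to unvisited — Hollow=8, Corby=14, Larch=22, Fenby=23, Maris=24. Nearest is Hollow (8).
From Hollow: distances to unvisited — Corby=16, Larch=24, Maris=26, Fenby=31. Nearest is Corby (16).
From Corby: distances to unvisited — Larch=8, Fenby=15, Maris=18. Nearest is Larch (8).
From Larch: distances to unvisited — Maris=10, Fenby=18. Nearest is Maris (10).
From Maris: distances to unvisited — Fenby=8. Nearest is Fenby (8).
Return Fenby→Vale: 26.
Total = 3 + 8 + 16 + 8 + 10 + 8 + 26 = 79.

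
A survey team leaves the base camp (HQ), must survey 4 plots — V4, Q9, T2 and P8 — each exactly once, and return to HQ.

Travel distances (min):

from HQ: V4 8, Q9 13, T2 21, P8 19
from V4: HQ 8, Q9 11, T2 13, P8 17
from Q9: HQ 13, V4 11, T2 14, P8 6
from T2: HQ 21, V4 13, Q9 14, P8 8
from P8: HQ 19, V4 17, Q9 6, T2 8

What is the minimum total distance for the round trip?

There are 12 distinct closed tours to check (reversals are equivalent).
HQ-V4-Q9-T2-P8-HQ: 8+11+14+8+19 = 60
HQ-V4-Q9-P8-T2-HQ: 8+11+6+8+21 = 54
HQ-V4-T2-Q9-P8-HQ: 8+13+14+6+19 = 60
HQ-V4-T2-P8-Q9-HQ: 8+13+8+6+13 = 48
HQ-V4-P8-Q9-T2-HQ: 8+17+6+14+21 = 66
HQ-V4-P8-T2-Q9-HQ: 8+17+8+14+13 = 60
HQ-Q9-V4-T2-P8-HQ: 13+11+13+8+19 = 64
HQ-Q9-V4-P8-T2-HQ: 13+11+17+8+21 = 70
HQ-Q9-T2-V4-P8-HQ: 13+14+13+17+19 = 76
HQ-Q9-P8-V4-T2-HQ: 13+6+17+13+21 = 70
HQ-T2-V4-Q9-P8-HQ: 21+13+11+6+19 = 70
HQ-T2-Q9-V4-P8-HQ: 21+14+11+17+19 = 82
The minimum is 48.
One optimal route: HQ → V4 → T2 → P8 → Q9 → HQ (or its reverse).

Minimum total distance: 48 min.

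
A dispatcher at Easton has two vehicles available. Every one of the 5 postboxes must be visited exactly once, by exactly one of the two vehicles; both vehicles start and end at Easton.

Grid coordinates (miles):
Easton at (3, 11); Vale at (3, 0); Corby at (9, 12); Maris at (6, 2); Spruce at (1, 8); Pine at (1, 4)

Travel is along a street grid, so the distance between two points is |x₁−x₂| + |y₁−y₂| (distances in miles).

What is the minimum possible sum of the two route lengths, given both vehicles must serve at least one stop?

There are 2^4 − 1 = 15 ways to divide the 5 stops into two non-empty groups. For each, the best each vehicle can do is its own shortest tour through its group:
  {Vale} + {Corby, Maris, Spruce, Pine}: 22 + 36 = 58
  {Corby} + {Vale, Maris, Spruce, Pine}: 14 + 32 = 46
  {Vale, Corby} + {Maris, Spruce, Pine}: 36 + 28 = 64
  {Maris} + {Vale, Corby, Spruce, Pine}: 24 + 40 = 64
  {Vale, Maris} + {Corby, Spruce, Pine}: 28 + 32 = 60
  {Corby, Maris} + {Vale, Spruce, Pine}: 32 + 26 = 58
  … (15 splits in total)
Best: vehicle 1 Easton → Corby → Easton = 14; vehicle 2 Easton → Vale → Maris → Pine → Spruce → Easton = 32; combined 46.

46 miles — the smallest possible combined total.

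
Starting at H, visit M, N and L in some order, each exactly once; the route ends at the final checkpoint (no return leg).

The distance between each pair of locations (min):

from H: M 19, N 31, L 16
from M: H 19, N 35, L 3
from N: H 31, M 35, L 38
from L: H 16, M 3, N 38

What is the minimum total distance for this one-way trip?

Minimum one-way distance = 54 min.

There are 3! = 6 possible orderings.
H → M → N → L: 19+35+38 = 92
H → M → L → N: 19+3+38 = 60
H → N → M → L: 31+35+3 = 69
H → N → L → M: 31+38+3 = 72
H → L → M → N: 16+3+35 = 54
H → L → N → M: 16+38+35 = 89
The minimum is 54.
One shortest path: H → L → M → N.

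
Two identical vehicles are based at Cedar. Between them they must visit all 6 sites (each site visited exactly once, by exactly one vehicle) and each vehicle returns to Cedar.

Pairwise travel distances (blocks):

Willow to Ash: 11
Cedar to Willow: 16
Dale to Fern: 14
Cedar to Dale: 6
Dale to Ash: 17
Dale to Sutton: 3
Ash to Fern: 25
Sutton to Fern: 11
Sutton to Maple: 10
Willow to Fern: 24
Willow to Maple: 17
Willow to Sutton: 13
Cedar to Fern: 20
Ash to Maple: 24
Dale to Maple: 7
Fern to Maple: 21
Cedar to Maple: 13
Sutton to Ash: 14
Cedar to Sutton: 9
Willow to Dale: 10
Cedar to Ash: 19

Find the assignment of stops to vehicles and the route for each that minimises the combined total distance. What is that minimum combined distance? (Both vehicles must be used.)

Minimum combined distance: 98 blocks.

There are 2^5 − 1 = 31 ways to divide the 6 stops into two non-empty groups. For each, the best each vehicle can do is its own shortest tour through its group:
  {Willow} + {Dale, Sutton, Ash, Fern, Maple}: 32 + 78 = 110
  {Dale} + {Willow, Sutton, Ash, Fern, Maple}: 12 + 86 = 98
  {Willow, Dale} + {Sutton, Ash, Fern, Maple}: 32 + 78 = 110
  {Sutton} + {Willow, Dale, Ash, Fern, Maple}: 18 + 86 = 104
  {Willow, Sutton} + {Dale, Ash, Fern, Maple}: 38 + 78 = 116
  {Dale, Sutton} + {Willow, Ash, Fern, Maple}: 18 + 86 = 104
  … (31 splits in total)
Best: vehicle 1 Cedar → Dale → Cedar = 12; vehicle 2 Cedar → Willow → Ash → Sutton → Fern → Maple → Cedar = 86; combined 98.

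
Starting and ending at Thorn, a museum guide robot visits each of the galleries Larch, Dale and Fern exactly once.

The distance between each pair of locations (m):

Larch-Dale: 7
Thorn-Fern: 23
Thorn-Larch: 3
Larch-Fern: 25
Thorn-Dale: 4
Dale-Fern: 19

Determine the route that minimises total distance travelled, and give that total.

Thorn → Larch → Dale → Fern → Thorn: 3+7+19+23 = 52
Thorn → Larch → Fern → Dale → Thorn: 3+25+19+4 = 51
Thorn → Dale → Larch → Fern → Thorn: 4+7+25+23 = 59
The minimum is 51.
One optimal route: Thorn → Larch → Fern → Dale → Thorn (or its reverse).

Shortest round trip = 51 m.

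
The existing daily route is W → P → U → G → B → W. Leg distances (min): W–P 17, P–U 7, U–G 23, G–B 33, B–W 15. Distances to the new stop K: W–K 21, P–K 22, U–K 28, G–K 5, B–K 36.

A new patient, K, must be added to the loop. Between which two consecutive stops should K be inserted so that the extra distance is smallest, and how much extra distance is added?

Adding 8 min by placing K on the G–B leg.

Insertion cost between consecutive stops i–j is d(i,K) + d(K,j) − d(i,j):
  between W and P: 21 + 22 − 17 = 26
  between P and U: 22 + 28 − 7 = 43
  between U and G: 28 + 5 − 23 = 10
  between G and B: 5 + 36 − 33 = 8
  between B and W: 36 + 21 − 15 = 42
Cheapest insertion is between G and B, adding 8.
New total = 95 + 8 = 103.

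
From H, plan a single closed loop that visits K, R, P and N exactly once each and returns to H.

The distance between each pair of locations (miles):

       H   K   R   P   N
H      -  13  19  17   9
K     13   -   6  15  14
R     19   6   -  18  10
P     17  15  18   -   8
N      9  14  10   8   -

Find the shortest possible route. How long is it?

54 miles — the shortest possible round trip.

With 4 stops there are 4!/2 = 12 distinct round trips (a route and its reverse cost the same).
H → K → R → P → N → H: 13+6+18+8+9 = 54
H → K → R → N → P → H: 13+6+10+8+17 = 54
H → K → P → R → N → H: 13+15+18+10+9 = 65
H → K → P → N → R → H: 13+15+8+10+19 = 65
H → K → N → R → P → H: 13+14+10+18+17 = 72
H → K → N → P → R → H: 13+14+8+18+19 = 72
H → R → K → P → N → H: 19+6+15+8+9 = 57
H → R → K → N → P → H: 19+6+14+8+17 = 64
H → R → P → K → N → H: 19+18+15+14+9 = 75
H → R → N → K → P → H: 19+10+14+15+17 = 75
H → P → K → R → N → H: 17+15+6+10+9 = 57
H → P → R → K → N → H: 17+18+6+14+9 = 64
The minimum is 54.
One optimal route: H → K → R → P → N → H (or its reverse).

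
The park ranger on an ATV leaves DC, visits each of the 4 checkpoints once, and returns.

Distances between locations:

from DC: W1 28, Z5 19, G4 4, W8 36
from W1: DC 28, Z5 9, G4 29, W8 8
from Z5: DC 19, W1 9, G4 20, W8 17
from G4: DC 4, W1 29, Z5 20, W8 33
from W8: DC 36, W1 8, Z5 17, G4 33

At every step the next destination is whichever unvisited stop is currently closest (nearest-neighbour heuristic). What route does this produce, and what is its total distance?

At DC the remaining stops are G4 4, Z5 19, W1 28, W8 36; go to G4.
At G4 the remaining stops are Z5 20, W1 29, W8 33; go to Z5.
At Z5 the remaining stops are W1 9, W8 17; go to W1.
At W1 the remaining stops are W8 8; go to W8.
Return W8→DC: 36.
Total = 4 + 20 + 9 + 8 + 36 = 77.

Nearest-neighbour total = 77; route DC → G4 → Z5 → W1 → W8 → DC.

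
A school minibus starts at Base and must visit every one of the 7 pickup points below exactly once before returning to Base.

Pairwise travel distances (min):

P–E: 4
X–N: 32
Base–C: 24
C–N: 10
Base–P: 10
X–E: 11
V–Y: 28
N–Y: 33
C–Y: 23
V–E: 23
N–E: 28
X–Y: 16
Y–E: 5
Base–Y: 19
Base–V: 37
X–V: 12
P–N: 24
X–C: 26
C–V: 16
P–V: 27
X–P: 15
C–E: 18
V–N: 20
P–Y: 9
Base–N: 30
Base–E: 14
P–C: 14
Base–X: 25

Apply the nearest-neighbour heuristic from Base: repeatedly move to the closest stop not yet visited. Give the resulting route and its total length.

Base → [P:10 / E:14 / Y:19 / C:24 / X:25 / N:30 / V:37] → P (10)
P → [E:4 / Y:9 / C:14 / X:15 / N:24 / V:27] → E (4)
E → [Y:5 / X:11 / C:18 / V:23 / N:28] → Y (5)
Y → [X:16 / C:23 / V:28 / N:33] → X (16)
X → [V:12 / C:26 / N:32] → V (12)
V → [C:16 / N:20] → C (16)
C → [N:10] → N (10)
Return N→Base: 30.
Total = 10 + 4 + 5 + 16 + 12 + 16 + 10 + 30 = 103.

Total distance 103 min via the nearest-neighbour route Base → P → E → Y → X → V → C → N → Base.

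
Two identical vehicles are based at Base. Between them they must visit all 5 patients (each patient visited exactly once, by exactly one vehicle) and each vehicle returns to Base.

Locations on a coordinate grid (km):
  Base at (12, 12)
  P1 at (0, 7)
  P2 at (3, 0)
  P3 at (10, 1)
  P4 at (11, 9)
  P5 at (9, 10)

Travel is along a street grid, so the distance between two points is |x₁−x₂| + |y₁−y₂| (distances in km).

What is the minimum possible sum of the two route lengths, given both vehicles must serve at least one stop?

Check every non-empty split of the stops between the two vehicles; for each half take its own optimal tour:
  {P1} + {P2, P3, P4, P5}: 34 + 42 = 76
  {P2} + {P1, P3, P4, P5}: 42 + 46 = 88
  {P1, P2} + {P3, P4, P5}: 48 + 28 = 76
  {P3} + {P1, P2, P4, P5}: 26 + 48 = 74
  {P1, P3} + {P2, P4, P5}: 46 + 42 = 88
  {P2, P3} + {P1, P4, P5}: 42 + 34 = 76
  … (15 splits in total)
  {P4} + {P1, P2, P3, P5}: 8 + 48 = 56  ← best
Best: vehicle 1 Base → P4 → Base = 8; vehicle 2 Base → P3 → P2 → P1 → P5 → Base = 48; combined 56.

Minimum combined distance: 56 km.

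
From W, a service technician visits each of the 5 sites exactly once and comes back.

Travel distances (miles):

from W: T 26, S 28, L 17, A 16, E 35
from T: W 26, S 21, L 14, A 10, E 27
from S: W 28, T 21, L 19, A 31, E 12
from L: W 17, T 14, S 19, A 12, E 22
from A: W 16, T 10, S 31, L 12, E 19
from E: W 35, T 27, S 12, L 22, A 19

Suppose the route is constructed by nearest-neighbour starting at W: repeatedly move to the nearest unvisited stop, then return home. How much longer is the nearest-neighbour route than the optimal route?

From W: A=16, L=17, T=26, S=28, E=35 → choose A (16).
From A: T=10, L=12, E=19, S=31 → choose T (10).
From T: L=14, S=21, E=27 → choose L (14).
From L: S=19, E=22 → choose S (19).
From S: E=12 → choose E (12).
NN route W → A → T → L → S → E → W costs 106.
Optimal: W → L → E → S → T → A → W costs 98 (by enumerating all 60 distinct tours).
Excess = 106 − 98 = 8.

8 miles longer than the optimal tour.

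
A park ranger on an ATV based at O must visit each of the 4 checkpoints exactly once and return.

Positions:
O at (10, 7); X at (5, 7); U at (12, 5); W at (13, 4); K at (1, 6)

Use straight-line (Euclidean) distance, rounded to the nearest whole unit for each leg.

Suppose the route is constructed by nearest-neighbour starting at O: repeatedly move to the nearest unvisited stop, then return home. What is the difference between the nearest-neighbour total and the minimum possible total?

The nearest-neighbour route is 1 longer than optimal.

O: U=3, W=4, X=5, K=9 ⇒ U
U: W=1, X=7, K=11 ⇒ W
W: X=9, K=12 ⇒ X
X: K=4 ⇒ K
NN route O → U → W → X → K → O costs 26.
Optimal: O → X → K → U → W → O costs 25 (by enumerating all 12 distinct tours).
Excess = 26 − 25 = 1.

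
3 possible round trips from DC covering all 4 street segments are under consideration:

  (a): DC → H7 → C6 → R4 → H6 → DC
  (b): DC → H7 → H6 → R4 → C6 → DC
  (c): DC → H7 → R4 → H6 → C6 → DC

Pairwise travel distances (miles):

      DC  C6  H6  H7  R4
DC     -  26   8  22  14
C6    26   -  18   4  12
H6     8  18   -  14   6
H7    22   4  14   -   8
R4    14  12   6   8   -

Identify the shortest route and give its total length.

Shortest is (a), total 52 miles.

(a): 22 + 4 + 12 + 6 + 8 = 52
(b): 22 + 14 + 6 + 12 + 26 = 80
(c): 22 + 8 + 6 + 18 + 26 = 80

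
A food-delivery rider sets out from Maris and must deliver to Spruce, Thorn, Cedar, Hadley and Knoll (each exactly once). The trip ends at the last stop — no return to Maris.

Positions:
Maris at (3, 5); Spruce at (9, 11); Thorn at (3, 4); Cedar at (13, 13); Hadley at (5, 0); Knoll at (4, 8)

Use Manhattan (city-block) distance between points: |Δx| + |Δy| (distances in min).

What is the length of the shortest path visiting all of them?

There are 5! = 120 possible orderings.
Maris→Spruce→Thorn→Cedar→Hadley→Knoll: 12+13+19+21+9 = 74
Maris→Spruce→Thorn→Cedar→Knoll→Hadley: 12+13+19+14+9 = 67
Maris→Spruce→Thorn→Hadley→Cedar→Knoll: 12+13+6+21+14 = 66
Maris→Spruce→Thorn→Hadley→Knoll→Cedar: 12+13+6+9+14 = 54
Maris→Spruce→Thorn→Knoll→Cedar→Hadley: 12+13+5+14+21 = 65
Maris→Spruce→Thorn→Knoll→Hadley→Cedar: 12+13+5+9+21 = 60
Maris→Spruce→Cedar→Thorn→Hadley→Knoll: 12+6+19+6+9 = 52
Maris→Spruce→Cedar→Thorn→Knoll→Hadley: 12+6+19+5+9 = 51
Maris→Spruce→Cedar→Hadley→Thorn→Knoll: 12+6+21+6+5 = 50
Maris→Spruce→Cedar→Hadley→Knoll→Thorn: 12+6+21+9+5 = 53
Maris→Spruce→Cedar→Knoll→Thorn→Hadley: 12+6+14+5+6 = 43
Maris→Spruce→Cedar→Knoll→Hadley→Thorn: 12+6+14+9+6 = 47
Maris→Spruce→Hadley→Thorn→Cedar→Knoll: 12+15+6+19+14 = 66
Maris→Spruce→Hadley→Thorn→Knoll→Cedar: 12+15+6+5+14 = 52
… (106 more)
Maris→Thorn→Hadley→Knoll→Spruce→Cedar: 1+6+9+8+6 = 30  ← best
The minimum is 30.
One shortest path: Maris → Thorn → Hadley → Knoll → Spruce → Cedar.

Shortest open route: 30 min.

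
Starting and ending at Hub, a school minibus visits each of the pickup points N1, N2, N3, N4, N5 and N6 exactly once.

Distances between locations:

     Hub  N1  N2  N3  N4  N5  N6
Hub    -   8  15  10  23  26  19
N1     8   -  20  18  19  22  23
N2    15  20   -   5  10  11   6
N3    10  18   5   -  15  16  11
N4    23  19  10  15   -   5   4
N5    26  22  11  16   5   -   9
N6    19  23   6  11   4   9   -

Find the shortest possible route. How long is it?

With 6 stops there are 6!/2 = 360 distinct round trips (a route and its reverse cost the same).
Hub - N1 - N2 - N3 - N4 - N5 - N6 - Hub: 8+20+5+15+5+9+19 = 81
Hub - N1 - N2 - N3 - N4 - N6 - N5 - Hub: 8+20+5+15+4+9+26 = 87
Hub - N1 - N2 - N3 - N5 - N4 - N6 - Hub: 8+20+5+16+5+4+19 = 77
Hub - N1 - N2 - N3 - N5 - N6 - N4 - Hub: 8+20+5+16+9+4+23 = 85
Hub - N1 - N2 - N3 - N6 - N4 - N5 - Hub: 8+20+5+11+4+5+26 = 79
Hub - N1 - N2 - N3 - N6 - N5 - N4 - Hub: 8+20+5+11+9+5+23 = 81
Hub - N1 - N2 - N4 - N3 - N5 - N6 - Hub: 8+20+10+15+16+9+19 = 97
Hub - N1 - N2 - N4 - N3 - N6 - N5 - Hub: 8+20+10+15+11+9+26 = 99
… (352 more)
Hub - N1 - N5 - N4 - N6 - N2 - N3 - Hub: 8+22+5+4+6+5+10 = 60  ← best
The minimum is 60.
One optimal route: Hub → N1 → N5 → N4 → N6 → N2 → N3 → Hub (or its reverse).

Minimum total distance: 60.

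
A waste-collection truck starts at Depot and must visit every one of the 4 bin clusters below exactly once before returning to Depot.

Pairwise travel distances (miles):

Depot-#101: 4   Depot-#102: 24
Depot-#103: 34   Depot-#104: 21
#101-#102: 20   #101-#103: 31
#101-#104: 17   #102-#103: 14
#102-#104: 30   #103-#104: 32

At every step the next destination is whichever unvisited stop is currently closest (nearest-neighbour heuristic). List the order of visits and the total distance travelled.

At Depot the remaining stops are #101 4, #104 21, #102 24, #103 34; go to #101.
At #101 the remaining stops are #104 17, #102 20, #103 31; go to #104.
At #104 the remaining stops are #102 30, #103 32; go to #102.
At #102 the remaining stops are #103 14; go to #103.
Return #103→Depot: 34.
Total = 4 + 17 + 30 + 14 + 34 = 99.

Nearest-neighbour total = 99 miles; route Depot → #101 → #104 → #102 → #103 → Depot.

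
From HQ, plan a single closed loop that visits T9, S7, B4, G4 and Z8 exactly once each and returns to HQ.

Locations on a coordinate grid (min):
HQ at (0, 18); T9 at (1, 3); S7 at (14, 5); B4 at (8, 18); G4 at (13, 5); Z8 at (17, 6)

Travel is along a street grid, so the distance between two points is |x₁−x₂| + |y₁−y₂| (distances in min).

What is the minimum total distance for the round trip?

64 min — the shortest possible round trip.

HQ→T9→S7→B4→G4→Z8→HQ: 16+15+19+18+5+29 = 102
HQ→T9→S7→B4→Z8→G4→HQ: 16+15+19+21+5+26 = 102
HQ→T9→S7→G4→B4→Z8→HQ: 16+15+1+18+21+29 = 100
HQ→T9→S7→G4→Z8→B4→HQ: 16+15+1+5+21+8 = 66
HQ→T9→S7→Z8→B4→G4→HQ: 16+15+4+21+18+26 = 100
HQ→T9→S7→Z8→G4→B4→HQ: 16+15+4+5+18+8 = 66
HQ→T9→B4→S7→G4→Z8→HQ: 16+22+19+1+5+29 = 92
HQ→T9→B4→S7→Z8→G4→HQ: 16+22+19+4+5+26 = 92
HQ→T9→B4→G4→S7→Z8→HQ: 16+22+18+1+4+29 = 90
HQ→T9→B4→G4→Z8→S7→HQ: 16+22+18+5+4+27 = 92
HQ→T9→B4→Z8→S7→G4→HQ: 16+22+21+4+1+26 = 90
HQ→T9→B4→Z8→G4→S7→HQ: 16+22+21+5+1+27 = 92
HQ→T9→G4→S7→B4→Z8→HQ: 16+14+1+19+21+29 = 100
HQ→T9→G4→S7→Z8→B4→HQ: 16+14+1+4+21+8 = 64
… (46 more)
The minimum is 64.
One optimal route: HQ → T9 → G4 → S7 → Z8 → B4 → HQ (or its reverse).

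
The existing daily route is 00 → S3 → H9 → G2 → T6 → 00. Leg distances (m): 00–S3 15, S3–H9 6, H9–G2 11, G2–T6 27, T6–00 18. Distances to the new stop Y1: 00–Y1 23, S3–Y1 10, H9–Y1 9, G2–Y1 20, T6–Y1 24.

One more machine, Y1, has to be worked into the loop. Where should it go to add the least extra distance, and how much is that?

Insertion cost between consecutive stops i–j is d(i,Y1) + d(Y1,j) − d(i,j):
  between 00 and S3: 23 + 10 − 15 = 18
  between S3 and H9: 10 + 9 − 6 = 13
  between H9 and G2: 9 + 20 − 11 = 18
  between G2 and T6: 20 + 24 − 27 = 17
  between T6 and 00: 24 + 23 − 18 = 29
Cheapest insertion is between S3 and H9, adding 13.
New total = 77 + 13 = 90.

Minimum extra distance: 13 m, inserting Y1 between S3 and H9.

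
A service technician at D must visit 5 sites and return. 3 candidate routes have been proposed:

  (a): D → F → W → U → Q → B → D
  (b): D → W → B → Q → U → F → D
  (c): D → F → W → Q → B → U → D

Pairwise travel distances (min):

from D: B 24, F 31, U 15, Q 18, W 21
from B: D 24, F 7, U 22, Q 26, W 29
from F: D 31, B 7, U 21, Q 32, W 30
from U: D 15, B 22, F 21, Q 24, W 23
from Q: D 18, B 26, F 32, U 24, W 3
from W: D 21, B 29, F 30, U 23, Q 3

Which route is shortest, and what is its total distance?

127 min — (c) is the shortest.

(a): 31 + 30 + 23 + 24 + 26 + 24 = 158
(b): 21 + 29 + 26 + 24 + 21 + 31 = 152
(c): 31 + 30 + 3 + 26 + 22 + 15 = 127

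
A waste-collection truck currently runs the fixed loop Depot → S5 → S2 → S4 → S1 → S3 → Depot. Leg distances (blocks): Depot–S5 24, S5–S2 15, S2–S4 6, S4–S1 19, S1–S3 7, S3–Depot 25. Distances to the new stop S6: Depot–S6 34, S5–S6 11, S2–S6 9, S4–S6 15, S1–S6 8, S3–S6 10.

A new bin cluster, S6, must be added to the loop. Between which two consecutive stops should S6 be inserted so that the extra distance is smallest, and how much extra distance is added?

+4 blocks — insert S6 between S4 and S1.

Insertion cost between consecutive stops i–j is d(i,S6) + d(S6,j) − d(i,j):
  between Depot and S5: 34 + 11 − 24 = 21
  between S5 and S2: 11 + 9 − 15 = 5
  between S2 and S4: 9 + 15 − 6 = 18
  between S4 and S1: 15 + 8 − 19 = 4
  between S1 and S3: 8 + 10 − 7 = 11
  between S3 and Depot: 10 + 34 − 25 = 19
Cheapest insertion is between S4 and S1, adding 4.
New total = 96 + 4 = 100.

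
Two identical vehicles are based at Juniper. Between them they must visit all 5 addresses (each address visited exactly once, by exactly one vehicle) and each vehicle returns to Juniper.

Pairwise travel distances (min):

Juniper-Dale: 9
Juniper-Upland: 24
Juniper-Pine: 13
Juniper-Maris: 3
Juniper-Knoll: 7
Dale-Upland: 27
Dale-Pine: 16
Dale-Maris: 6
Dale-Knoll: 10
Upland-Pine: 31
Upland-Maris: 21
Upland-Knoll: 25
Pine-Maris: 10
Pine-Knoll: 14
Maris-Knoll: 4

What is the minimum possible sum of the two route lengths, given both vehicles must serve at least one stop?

Try each way of splitting the stops between the two vehicles (each non-empty) and, for each split, find the best tour for each vehicle:
  {Dale} + {Upland, Pine, Maris, Knoll}: 18 + 76 = 94
  {Upland} + {Dale, Pine, Maris, Knoll}: 48 + 46 = 94
  {Dale, Upland} + {Pine, Maris, Knoll}: 60 + 34 = 94
  {Pine} + {Dale, Upland, Maris, Knoll}: 26 + 68 = 94
  {Dale, Pine} + {Upland, Maris, Knoll}: 38 + 56 = 94
  {Upland, Pine} + {Dale, Maris, Knoll}: 68 + 26 = 94
  … (15 splits in total)
Best: vehicle 1 Juniper → Dale → Juniper = 18; vehicle 2 Juniper → Upland → Pine → Maris → Knoll → Juniper = 76; combined 94.

Minimum combined distance: 94 min.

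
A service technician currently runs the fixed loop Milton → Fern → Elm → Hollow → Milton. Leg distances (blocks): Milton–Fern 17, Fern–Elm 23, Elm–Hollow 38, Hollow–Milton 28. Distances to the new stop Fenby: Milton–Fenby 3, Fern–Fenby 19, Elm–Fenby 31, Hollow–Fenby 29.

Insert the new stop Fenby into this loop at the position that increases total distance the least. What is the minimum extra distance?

Insertion cost between consecutive stops i–j is d(i,Fenby) + d(Fenby,j) − d(i,j):
  between Milton and Fern: 3 + 19 − 17 = 5
  between Fern and Elm: 19 + 31 − 23 = 27
  between Elm and Hollow: 31 + 29 − 38 = 22
  between Hollow and Milton: 29 + 3 − 28 = 4
Cheapest insertion is between Hollow and Milton, adding 4.
New total = 106 + 4 = 110.

Minimum extra distance: 4 blocks, inserting Fenby between Hollow and Milton.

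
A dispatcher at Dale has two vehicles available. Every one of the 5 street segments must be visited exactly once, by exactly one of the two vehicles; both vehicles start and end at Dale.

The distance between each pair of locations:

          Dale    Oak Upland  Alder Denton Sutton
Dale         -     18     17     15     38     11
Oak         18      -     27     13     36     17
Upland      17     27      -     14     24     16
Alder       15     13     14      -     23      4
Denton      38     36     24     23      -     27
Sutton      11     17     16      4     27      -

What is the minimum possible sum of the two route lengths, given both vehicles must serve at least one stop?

There are 2^4 − 1 = 15 ways to divide the 5 stops into two non-empty groups. For each, the best each vehicle can do is its own shortest tour through its group:
  {Oak} + {Upland, Alder, Denton, Sutton}: 36 + 79 = 115
  {Upland} + {Oak, Alder, Denton, Sutton}: 34 + 92 = 126
  {Oak, Upland} + {Alder, Denton, Sutton}: 62 + 76 = 138
  {Alder} + {Oak, Upland, Denton, Sutton}: 30 + 103 = 133
  {Oak, Alder} + {Upland, Denton, Sutton}: 46 + 79 = 125
  {Upland, Alder} + {Oak, Denton, Sutton}: 46 + 92 = 138
  … (15 splits in total)
Best: vehicle 1 Dale → Oak → Dale = 36; vehicle 2 Dale → Upland → Denton → Alder → Sutton → Dale = 79; combined 115.

Minimum combined distance: 115.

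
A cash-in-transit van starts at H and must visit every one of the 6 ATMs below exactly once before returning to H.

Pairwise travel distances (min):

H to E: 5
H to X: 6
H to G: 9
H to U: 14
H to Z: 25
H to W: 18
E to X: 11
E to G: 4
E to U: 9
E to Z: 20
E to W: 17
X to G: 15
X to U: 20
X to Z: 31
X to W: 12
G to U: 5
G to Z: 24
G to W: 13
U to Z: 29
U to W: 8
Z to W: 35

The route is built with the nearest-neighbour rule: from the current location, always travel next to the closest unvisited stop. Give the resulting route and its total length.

H → [E:5 / X:6 / G:9 / U:14 / W:18 / Z:25] → E (5)
E → [G:4 / U:9 / X:11 / W:17 / Z:20] → G (4)
G → [U:5 / W:13 / X:15 / Z:24] → U (5)
U → [W:8 / X:20 / Z:29] → W (8)
W → [X:12 / Z:35] → X (12)
X → [Z:31] → Z (31)
Return Z→H: 25.
Total = 5 + 4 + 5 + 8 + 12 + 31 + 25 = 90.

Total distance 90 min via the nearest-neighbour route H → E → G → U → W → X → Z → H.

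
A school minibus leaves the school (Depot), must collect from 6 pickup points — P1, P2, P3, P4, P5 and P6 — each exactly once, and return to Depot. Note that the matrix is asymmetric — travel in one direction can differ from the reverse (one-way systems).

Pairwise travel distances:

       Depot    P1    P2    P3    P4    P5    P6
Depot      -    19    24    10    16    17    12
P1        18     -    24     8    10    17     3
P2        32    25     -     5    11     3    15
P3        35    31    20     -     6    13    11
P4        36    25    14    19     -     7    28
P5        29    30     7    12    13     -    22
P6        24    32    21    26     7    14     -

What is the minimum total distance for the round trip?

82 — the shortest possible round trip.

Depot→P1→P2→P3→P4→P5→P6→Depot: 19+24+5+6+7+22+24 = 107
Depot→P1→P2→P3→P4→P6→P5→Depot: 19+24+5+6+28+14+29 = 125
Depot→P1→P2→P3→P5→P4→P6→Depot: 19+24+5+13+13+28+24 = 126
Depot→P1→P2→P3→P5→P6→P4→Depot: 19+24+5+13+22+7+36 = 126
Depot→P1→P2→P3→P6→P4→P5→Depot: 19+24+5+11+7+7+29 = 102
Depot→P1→P2→P3→P6→P5→P4→Depot: 19+24+5+11+14+13+36 = 122
Depot→P1→P2→P4→P3→P5→P6→Depot: 19+24+11+19+13+22+24 = 132
Depot→P1→P2→P4→P3→P6→P5→Depot: 19+24+11+19+11+14+29 = 127
… (712 more)
Depot→P3→P4→P5→P2→P1→P6→Depot: 10+6+7+7+25+3+24 = 82  ← best
The minimum is 82.
One optimal route: Depot → P3 → P4 → P5 → P2 → P1 → P6 → Depot.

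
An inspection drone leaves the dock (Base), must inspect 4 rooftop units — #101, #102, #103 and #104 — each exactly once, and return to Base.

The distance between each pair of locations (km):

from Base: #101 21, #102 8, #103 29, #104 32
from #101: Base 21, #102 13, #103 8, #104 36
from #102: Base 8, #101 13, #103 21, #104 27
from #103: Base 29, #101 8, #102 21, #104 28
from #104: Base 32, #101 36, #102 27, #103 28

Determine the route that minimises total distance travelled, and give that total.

89 km — the shortest possible round trip.

With 4 stops there are 4!/2 = 12 distinct round trips (a route and its reverse cost the same).
Base - #101 - #102 - #103 - #104 - Base: 21+13+21+28+32 = 115
Base - #101 - #102 - #104 - #103 - Base: 21+13+27+28+29 = 118
Base - #101 - #103 - #102 - #104 - Base: 21+8+21+27+32 = 109
Base - #101 - #103 - #104 - #102 - Base: 21+8+28+27+8 = 92
Base - #101 - #104 - #102 - #103 - Base: 21+36+27+21+29 = 134
Base - #101 - #104 - #103 - #102 - Base: 21+36+28+21+8 = 114
Base - #102 - #101 - #103 - #104 - Base: 8+13+8+28+32 = 89
Base - #102 - #101 - #104 - #103 - Base: 8+13+36+28+29 = 114
Base - #102 - #103 - #101 - #104 - Base: 8+21+8+36+32 = 105
Base - #102 - #104 - #101 - #103 - Base: 8+27+36+8+29 = 108
Base - #103 - #101 - #102 - #104 - Base: 29+8+13+27+32 = 109
Base - #103 - #102 - #101 - #104 - Base: 29+21+13+36+32 = 131
The minimum is 89.
One optimal route: Base → #102 → #101 → #103 → #104 → Base (or its reverse).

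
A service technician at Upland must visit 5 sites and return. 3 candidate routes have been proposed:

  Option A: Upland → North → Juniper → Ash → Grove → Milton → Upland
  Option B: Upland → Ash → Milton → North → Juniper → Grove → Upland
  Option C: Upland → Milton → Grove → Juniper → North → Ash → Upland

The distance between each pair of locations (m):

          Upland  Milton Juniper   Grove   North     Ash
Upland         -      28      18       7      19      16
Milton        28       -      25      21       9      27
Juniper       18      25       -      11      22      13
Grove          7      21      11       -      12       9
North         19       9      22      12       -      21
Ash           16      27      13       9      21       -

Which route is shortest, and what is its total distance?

Shortest is Option B, total 92 m.

Option A: 19 + 22 + 13 + 9 + 21 + 28 = 112
Option B: 16 + 27 + 9 + 22 + 11 + 7 = 92
Option C: 28 + 21 + 11 + 22 + 21 + 16 = 119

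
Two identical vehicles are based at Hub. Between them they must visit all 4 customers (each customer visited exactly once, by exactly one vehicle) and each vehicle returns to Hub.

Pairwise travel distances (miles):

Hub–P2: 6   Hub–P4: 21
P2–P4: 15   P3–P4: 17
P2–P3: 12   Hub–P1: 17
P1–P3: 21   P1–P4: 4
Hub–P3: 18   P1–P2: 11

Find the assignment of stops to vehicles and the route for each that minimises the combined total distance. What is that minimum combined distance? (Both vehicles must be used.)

Check every non-empty split of the stops between the two vehicles; for each half take its own optimal tour:
  {P1} + {P2, P3, P4}: 34 + 56 = 90
  {P2} + {P1, P3, P4}: 12 + 56 = 68
  {P1, P2} + {P3, P4}: 34 + 56 = 90
  {P3} + {P1, P2, P4}: 36 + 42 = 78
  {P1, P3} + {P2, P4}: 56 + 42 = 98
  {P2, P3} + {P1, P4}: 36 + 42 = 78
  … (7 splits in total)
Best: vehicle 1 Hub → P2 → Hub = 12; vehicle 2 Hub → P1 → P4 → P3 → Hub = 56; combined 68.

68 miles — the smallest possible combined total.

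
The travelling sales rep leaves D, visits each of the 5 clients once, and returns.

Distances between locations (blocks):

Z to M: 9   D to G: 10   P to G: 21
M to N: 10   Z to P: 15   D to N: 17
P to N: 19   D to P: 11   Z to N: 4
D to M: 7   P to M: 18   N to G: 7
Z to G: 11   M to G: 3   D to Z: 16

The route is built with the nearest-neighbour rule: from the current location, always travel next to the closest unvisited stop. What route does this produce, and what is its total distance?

D → [M:7 / G:10 / P:11 / Z:16 / N:17] → M (7)
M → [G:3 / Z:9 / N:10 / P:18] → G (3)
G → [N:7 / Z:11 / P:21] → N (7)
N → [Z:4 / P:19] → Z (4)
Z → [P:15] → P (15)
Return P→D: 11.
Total = 7 + 3 + 7 + 4 + 15 + 11 = 47.

Nearest-neighbour total = 47 blocks; route D → M → G → N → Z → P → D.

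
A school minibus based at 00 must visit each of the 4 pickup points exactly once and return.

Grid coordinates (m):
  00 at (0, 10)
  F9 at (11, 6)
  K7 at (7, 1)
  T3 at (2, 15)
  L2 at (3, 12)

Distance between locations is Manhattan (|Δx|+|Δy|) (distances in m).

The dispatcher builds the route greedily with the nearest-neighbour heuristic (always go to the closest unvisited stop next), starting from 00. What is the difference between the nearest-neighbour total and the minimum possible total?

2 m longer than the optimal tour.

00: L2=5, T3=7, F9=15, K7=16 ⇒ L2
L2: T3=4, F9=14, K7=15 ⇒ T3
T3: F9=18, K7=19 ⇒ F9
F9: K7=9 ⇒ K7
NN route 00 → L2 → T3 → F9 → K7 → 00 costs 52.
Optimal: 00 → F9 → K7 → L2 → T3 → 00 costs 50 (by enumerating all 12 distinct tours).
Excess = 52 − 50 = 2.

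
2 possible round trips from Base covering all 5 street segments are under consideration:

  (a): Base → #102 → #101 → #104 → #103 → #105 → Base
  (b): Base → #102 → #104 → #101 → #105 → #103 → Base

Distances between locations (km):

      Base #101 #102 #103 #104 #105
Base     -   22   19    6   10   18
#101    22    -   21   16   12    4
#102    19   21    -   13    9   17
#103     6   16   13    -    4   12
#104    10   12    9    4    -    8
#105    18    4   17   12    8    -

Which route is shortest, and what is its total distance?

(a): 19 + 21 + 12 + 4 + 12 + 18 = 86
(b): 19 + 9 + 12 + 4 + 12 + 6 = 62

Shortest is (b), total 62 km.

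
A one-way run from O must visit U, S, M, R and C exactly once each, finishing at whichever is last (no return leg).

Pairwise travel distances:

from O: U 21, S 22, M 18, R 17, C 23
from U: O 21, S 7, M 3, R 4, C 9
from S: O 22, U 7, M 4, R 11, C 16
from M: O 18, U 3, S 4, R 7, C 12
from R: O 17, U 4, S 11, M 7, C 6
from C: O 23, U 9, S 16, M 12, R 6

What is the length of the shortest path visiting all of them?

There are 5! = 120 possible orderings.
O → U → S → M → R → C: 21+7+4+7+6 = 45
O → U → S → M → C → R: 21+7+4+12+6 = 50
O → U → S → R → M → C: 21+7+11+7+12 = 58
O → U → S → R → C → M: 21+7+11+6+12 = 57
O → U → S → C → M → R: 21+7+16+12+7 = 63
O → U → S → C → R → M: 21+7+16+6+7 = 57
O → U → M → S → R → C: 21+3+4+11+6 = 45
O → U → M → S → C → R: 21+3+4+16+6 = 50
O → U → M → R → S → C: 21+3+7+11+16 = 58
O → U → M → R → C → S: 21+3+7+6+16 = 53
O → U → M → C → S → R: 21+3+12+16+11 = 63
O → U → M → C → R → S: 21+3+12+6+11 = 53
O → U → R → S → M → C: 21+4+11+4+12 = 52
O → U → R → S → C → M: 21+4+11+16+12 = 64
… (106 more)
O → S → M → U → R → C: 22+4+3+4+6 = 39  ← best
The minimum is 39.
One shortest path: O → S → M → U → R → C.

39 — the minimum one-way total.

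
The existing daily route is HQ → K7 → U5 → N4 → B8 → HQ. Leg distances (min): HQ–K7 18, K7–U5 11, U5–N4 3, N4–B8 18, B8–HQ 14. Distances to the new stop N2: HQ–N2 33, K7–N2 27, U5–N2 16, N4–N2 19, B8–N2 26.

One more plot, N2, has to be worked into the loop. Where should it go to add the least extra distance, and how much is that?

Insertion cost between consecutive stops i–j is d(i,N2) + d(N2,j) − d(i,j):
  between HQ and K7: 33 + 27 − 18 = 42
  between K7 and U5: 27 + 16 − 11 = 32
  between U5 and N4: 16 + 19 − 3 = 32
  between N4 and B8: 19 + 26 − 18 = 27
  between B8 and HQ: 26 + 33 − 14 = 45
Cheapest insertion is between N4 and B8, adding 27.
New total = 64 + 27 = 91.

Minimum extra distance: 27 min, inserting N2 between N4 and B8.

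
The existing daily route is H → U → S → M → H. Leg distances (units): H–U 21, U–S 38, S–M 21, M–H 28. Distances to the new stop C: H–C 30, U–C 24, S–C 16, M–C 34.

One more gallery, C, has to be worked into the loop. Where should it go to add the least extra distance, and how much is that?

Insertion cost between consecutive stops i–j is d(i,C) + d(C,j) − d(i,j):
  between H and U: 30 + 24 − 21 = 33
  between U and S: 24 + 16 − 38 = 2
  between S and M: 16 + 34 − 21 = 29
  between M and H: 34 + 30 − 28 = 36
Cheapest insertion is between U and S, adding 2.
New total = 108 + 2 = 110.

Adding 2 by placing C on the U–S leg.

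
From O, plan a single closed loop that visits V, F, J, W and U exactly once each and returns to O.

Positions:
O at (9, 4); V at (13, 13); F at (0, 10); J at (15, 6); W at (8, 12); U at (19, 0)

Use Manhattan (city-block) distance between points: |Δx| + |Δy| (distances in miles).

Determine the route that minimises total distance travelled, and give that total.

There are 60 distinct closed tours to check (reversals are equivalent).
O → V → F → J → W → U → O: 13+16+19+13+23+14 = 98
O → V → F → J → U → W → O: 13+16+19+10+23+9 = 90
O → V → F → W → J → U → O: 13+16+10+13+10+14 = 76
O → V → F → W → U → J → O: 13+16+10+23+10+8 = 80
O → V → F → U → J → W → O: 13+16+29+10+13+9 = 90
O → V → F → U → W → J → O: 13+16+29+23+13+8 = 102
O → V → J → F → W → U → O: 13+9+19+10+23+14 = 88
O → V → J → F → U → W → O: 13+9+19+29+23+9 = 102
O → V → J → W → F → U → O: 13+9+13+10+29+14 = 88
O → V → J → W → U → F → O: 13+9+13+23+29+15 = 102
O → V → J → U → F → W → O: 13+9+10+29+10+9 = 80
O → V → J → U → W → F → O: 13+9+10+23+10+15 = 80
O → V → W → F → J → U → O: 13+6+10+19+10+14 = 72
O → V → W → F → U → J → O: 13+6+10+29+10+8 = 76
… (46 more)
O → F → W → V → J → U → O: 15+10+6+9+10+14 = 64  ← best
The minimum is 64.
One optimal route: O → F → W → V → J → U → O (or its reverse).

64 miles — the shortest possible round trip.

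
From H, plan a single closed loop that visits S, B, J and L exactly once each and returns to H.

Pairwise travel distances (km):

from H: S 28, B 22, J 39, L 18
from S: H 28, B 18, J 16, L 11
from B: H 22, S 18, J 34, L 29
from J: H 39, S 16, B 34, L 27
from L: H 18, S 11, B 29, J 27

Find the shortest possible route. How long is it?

101 km — the shortest possible round trip.

There are 12 distinct closed tours to check (reversals are equivalent).
H - S - B - J - L - H: 28+18+34+27+18 = 125
H - S - B - L - J - H: 28+18+29+27+39 = 141
H - S - J - B - L - H: 28+16+34+29+18 = 125
H - S - J - L - B - H: 28+16+27+29+22 = 122
H - S - L - B - J - H: 28+11+29+34+39 = 141
H - S - L - J - B - H: 28+11+27+34+22 = 122
H - B - S - J - L - H: 22+18+16+27+18 = 101
H - B - S - L - J - H: 22+18+11+27+39 = 117
H - B - J - S - L - H: 22+34+16+11+18 = 101
H - B - L - S - J - H: 22+29+11+16+39 = 117
H - J - S - B - L - H: 39+16+18+29+18 = 120
H - J - B - S - L - H: 39+34+18+11+18 = 120
The minimum is 101.
One optimal route: H → B → S → J → L → H (or its reverse).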